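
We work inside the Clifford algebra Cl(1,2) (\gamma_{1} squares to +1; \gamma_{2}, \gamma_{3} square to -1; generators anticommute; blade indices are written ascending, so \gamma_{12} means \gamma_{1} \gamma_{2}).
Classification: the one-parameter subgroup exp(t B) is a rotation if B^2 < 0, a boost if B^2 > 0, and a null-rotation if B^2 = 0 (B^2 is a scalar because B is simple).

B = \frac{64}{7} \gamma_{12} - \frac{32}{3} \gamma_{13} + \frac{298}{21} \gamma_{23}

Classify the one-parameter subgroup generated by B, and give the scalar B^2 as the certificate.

B^2 term by term: the squares give (\frac{64}{7})^2*(\gamma_{12})^2 + (-\frac{32}{3})^2*(\gamma_{13})^2 + (\frac{298}{21})^2*(\gamma_{23})^2 = \frac{4096}{49}*(+1) + \frac{1024}{9}*(+1) + \frac{88804}{441}*(-1) = -4 (each basis 2-blade squares to minus the product of its generators' squares); cross terms between blades sharing an index anticommute and cancel. So B^2 = -4.
Answer: rotation, certificate B^2 = -4. Why this suffices: the scalar -4 survives any versor conjugation, so its sign alone determines the class however B is presented.


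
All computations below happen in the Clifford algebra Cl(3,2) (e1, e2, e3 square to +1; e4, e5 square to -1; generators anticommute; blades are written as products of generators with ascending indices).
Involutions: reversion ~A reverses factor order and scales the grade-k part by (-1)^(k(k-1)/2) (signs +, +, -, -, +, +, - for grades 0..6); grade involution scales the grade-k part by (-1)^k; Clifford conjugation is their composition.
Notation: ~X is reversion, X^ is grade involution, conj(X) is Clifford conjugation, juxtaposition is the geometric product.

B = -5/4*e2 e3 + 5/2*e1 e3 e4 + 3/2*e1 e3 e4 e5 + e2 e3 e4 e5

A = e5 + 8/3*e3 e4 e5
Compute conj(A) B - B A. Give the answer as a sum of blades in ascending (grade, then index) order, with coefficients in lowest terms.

first term: 4*e1 + 8/3*e2 - 20/3*e1 e5 - 3/2*e1 e3 e4 - e2 e3 e4 + 5/4*e2 e3 e5 + 10/3*e2 e4 e5 + 5/2*e1 e3 e4 e5
second term: -4*e1 - 8/3*e2 + 20/3*e1 e5 - 3/2*e1 e3 e4 - e2 e3 e4 - 5/4*e2 e3 e5 - 10/3*e2 e4 e5 + 5/2*e1 e3 e4 e5
Answer: 8*e1 + 16/3*e2 - 40/3*e1 e5 + 5/2*e2 e3 e5 + 20/3*e2 e4 e5


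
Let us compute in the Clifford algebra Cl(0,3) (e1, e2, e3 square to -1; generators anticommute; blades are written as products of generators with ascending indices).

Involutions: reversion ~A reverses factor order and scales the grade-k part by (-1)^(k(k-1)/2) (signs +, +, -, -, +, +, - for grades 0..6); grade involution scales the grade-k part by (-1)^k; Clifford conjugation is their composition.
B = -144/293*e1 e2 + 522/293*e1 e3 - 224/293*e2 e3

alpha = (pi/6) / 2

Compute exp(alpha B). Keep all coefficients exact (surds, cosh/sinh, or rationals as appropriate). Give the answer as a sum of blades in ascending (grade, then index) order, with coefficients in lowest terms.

B^2 term by term: the squares give (-144/293)^2*(e1 e2)^2 + (522/293)^2*(e1 e3)^2 + (-224/293)^2*(e2 e3)^2 = 20736/85849*(-1) + 272484/85849*(-1) + 50176/85849*(-1) = -4 (each basis 2-blade squares to minus the product of its generators' squares); cross terms between blades sharing an index anticommute and cancel. So B^2 = -4.
B^2 = -4 — B^2 < 0, so the exponential closes trigonometrically: l = 2, alpha*l = pi/6, so exp(alpha B) = cos(pi/6) + (sin(pi/6)/2)*B = sqrt(3)/2 + (1/4)*B.
Answer: sqrt(3)/2 - 36/293*e1 e2 + 261/586*e1 e3 - 56/293*e2 e3


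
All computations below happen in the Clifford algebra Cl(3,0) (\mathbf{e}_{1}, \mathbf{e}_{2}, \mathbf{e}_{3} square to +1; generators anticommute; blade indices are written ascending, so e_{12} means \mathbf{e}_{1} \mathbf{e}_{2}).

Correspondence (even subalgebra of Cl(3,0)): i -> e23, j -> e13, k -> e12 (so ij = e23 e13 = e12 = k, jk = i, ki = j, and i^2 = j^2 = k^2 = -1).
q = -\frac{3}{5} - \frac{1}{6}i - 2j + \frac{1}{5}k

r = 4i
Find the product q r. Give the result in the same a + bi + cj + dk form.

In blades: q = -\frac{3}{5} + \frac{1}{5} e_{12} - 2 e_{13} - \frac{1}{6} e_{23}, r = 4 e_{23}.
Distribute q over r term by term (generator squares from the signature, products reordered to ascending indices): (-\frac{3}{5})*r = -\frac{12}{5} e_{23}; (\frac{1}{5} e_{12})*r = \frac{4}{5} e_{13}; (-2 e_{13})*r = 8 e_{12}; (-\frac{1}{6} e_{23})*r = \frac{2}{3}.
Sum: \frac{2}{3} + 8 e_{12} + \frac{4}{5} e_{13} - \frac{12}{5} e_{23}; translating back through the correspondence:
Answer: \frac{2}{3} - \frac{12}{5}i + \frac{4}{5}j + 8k


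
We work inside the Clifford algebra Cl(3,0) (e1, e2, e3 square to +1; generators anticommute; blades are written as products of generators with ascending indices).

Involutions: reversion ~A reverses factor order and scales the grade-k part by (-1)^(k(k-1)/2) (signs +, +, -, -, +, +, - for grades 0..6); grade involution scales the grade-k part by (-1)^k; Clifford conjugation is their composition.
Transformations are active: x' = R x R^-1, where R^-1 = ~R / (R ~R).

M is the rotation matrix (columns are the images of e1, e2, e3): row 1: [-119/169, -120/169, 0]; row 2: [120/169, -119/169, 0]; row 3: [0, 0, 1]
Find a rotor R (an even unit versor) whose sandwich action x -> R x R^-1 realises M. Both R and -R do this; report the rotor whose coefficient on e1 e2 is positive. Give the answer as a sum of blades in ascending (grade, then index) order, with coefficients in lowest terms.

Method: write R = a + b12*e1 e2 + b13*e1 e3 + b23*e2 e3 with a^2 + b12^2 + b13^2 + b23^2 = 1 (so R^-1 = ~R). Expanding the columns R e_j ~R gives tr M = 4a^2 - 1 and, from the antisymmetric part, M21 - M12 = -4a*b12, M13 - M31 = 4a*b13, M32 - M23 = -4a*b23.
Here tr M = -69/169, so a^2 = (1 + tr M)/4 = 25/169 and a = ±5/13. Taking a = 5/13: M21 - M12 = 240/169, M13 - M31 = 0, M32 - M23 = 0, giving b12 = -12/13, b13 = 0, b23 = 0, i.e. R = 5/13 - 12/13*e1 e2.
Its e1 e2 coefficient is negative, so report the other preimage -R.
Answer: -5/13 + 12/13*e1 e2. Uniqueness: Spin(3) -> SO(3) maps R and -R to the same rotation of trace -69/169; fixing the sign of the e1 e2 coefficient removes the ambiguity.


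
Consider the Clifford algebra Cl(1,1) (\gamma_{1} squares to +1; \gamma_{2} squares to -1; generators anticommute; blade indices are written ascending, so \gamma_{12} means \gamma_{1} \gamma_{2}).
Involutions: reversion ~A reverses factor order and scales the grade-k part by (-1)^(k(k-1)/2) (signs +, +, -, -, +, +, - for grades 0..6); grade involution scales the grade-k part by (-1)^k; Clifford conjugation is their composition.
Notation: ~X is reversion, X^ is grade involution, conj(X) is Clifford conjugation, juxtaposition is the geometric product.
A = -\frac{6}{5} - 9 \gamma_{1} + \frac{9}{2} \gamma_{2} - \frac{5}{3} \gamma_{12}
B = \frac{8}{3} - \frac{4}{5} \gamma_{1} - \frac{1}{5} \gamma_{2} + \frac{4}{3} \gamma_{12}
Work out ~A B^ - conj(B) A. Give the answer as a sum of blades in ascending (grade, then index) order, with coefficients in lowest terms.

first term: -\frac{817}{90} - \frac{1447}{75} \gamma_{1} - \frac{118}{75} \gamma_{2} - \frac{23}{9} \gamma_{12}
second term: -\frac{817}{90} - \frac{1447}{75} \gamma_{1} - \frac{118}{75} \gamma_{2} + \frac{23}{9} \gamma_{12}
Answer: -\frac{46}{9} \gamma_{12}


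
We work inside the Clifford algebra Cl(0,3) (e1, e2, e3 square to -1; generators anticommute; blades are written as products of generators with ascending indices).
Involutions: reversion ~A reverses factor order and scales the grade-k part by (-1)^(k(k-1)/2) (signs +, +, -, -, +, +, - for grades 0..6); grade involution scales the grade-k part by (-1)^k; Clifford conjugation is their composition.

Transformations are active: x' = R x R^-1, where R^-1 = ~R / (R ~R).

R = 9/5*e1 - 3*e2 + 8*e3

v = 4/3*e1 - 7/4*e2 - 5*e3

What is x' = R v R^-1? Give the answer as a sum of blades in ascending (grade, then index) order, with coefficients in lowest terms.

~R = 9/5*e1 - 3*e2 + 8*e3, and R ~R = -1906/25, so R^-1 = ~R / (-1906/25).
R v = 647/20 + 17/20*e1 e2 - 59/3*e1 e3 + 29*e2 e3
Answer: -32717/11436*e1 + 4094/953*e2 - 1705/953*e3


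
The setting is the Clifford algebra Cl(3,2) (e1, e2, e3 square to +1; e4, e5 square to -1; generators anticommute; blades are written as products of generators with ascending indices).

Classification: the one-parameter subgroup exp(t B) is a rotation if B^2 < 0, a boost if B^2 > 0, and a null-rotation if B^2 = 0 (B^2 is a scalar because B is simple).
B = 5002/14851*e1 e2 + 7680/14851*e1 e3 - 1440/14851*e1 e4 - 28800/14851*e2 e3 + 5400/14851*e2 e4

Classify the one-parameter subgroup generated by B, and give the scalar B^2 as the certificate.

B^2 term by term: the squares give (5002/14851)^2*(e1 e2)^2 + (7680/14851)^2*(e1 e3)^2 + (-1440/14851)^2*(e1 e4)^2 + (-28800/14851)^2*(e2 e3)^2 + (5400/14851)^2*(e2 e4)^2 = 25020004/220552201*(-1) + 58982400/220552201*(-1) + 2073600/220552201*(+1) + 829440000/220552201*(-1) + 29160000/220552201*(+1) = -4 (each basis 2-blade squares to minus the product of its generators' squares); cross terms between blades sharing an index anticommute and cancel; the commuting (index-disjoint) pairs give grade-4 terms 2*c*c'*(blade product), which cancel blade by blade — e1 e2 e3 e4: -82944000/220552201 + 82944000/220552201 = 0 — confirming B is simple. So B^2 = -4.
Answer: rotation, certificate B^2 = -4. Because -4 is invariant under every versor sandwich, the classification follows from its sign alone.


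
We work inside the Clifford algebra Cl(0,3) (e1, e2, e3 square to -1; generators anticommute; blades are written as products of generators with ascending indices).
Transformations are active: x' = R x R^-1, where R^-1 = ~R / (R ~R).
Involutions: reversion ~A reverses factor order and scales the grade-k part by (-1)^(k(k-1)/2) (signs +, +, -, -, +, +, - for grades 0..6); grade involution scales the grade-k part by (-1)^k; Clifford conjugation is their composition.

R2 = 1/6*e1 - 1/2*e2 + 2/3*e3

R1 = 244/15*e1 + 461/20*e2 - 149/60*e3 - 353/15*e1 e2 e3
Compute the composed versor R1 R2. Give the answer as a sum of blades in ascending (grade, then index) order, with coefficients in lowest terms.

Distribute over the terms of R2 (each basis-blade product reordered to ascending indices, repeated generators contracted through their squares):
R1 (1/6*e1) = -122/45 - 461/120*e1 e2 + 149/360*e1 e3 + 353/90*e2 e3
R1 (-1/2*e2) = 461/40 - 122/15*e1 e2 + 353/30*e1 e3 - 149/120*e2 e3
R1 (2/3*e3) = 149/90 + 706/45*e1 e2 + 488/45*e1 e3 + 461/30*e2 e3
Summing the partial products and collecting blades:
Answer: 3769/360 + 1337/360*e1 e2 + 921/40*e1 e3 + 6497/360*e2 e3


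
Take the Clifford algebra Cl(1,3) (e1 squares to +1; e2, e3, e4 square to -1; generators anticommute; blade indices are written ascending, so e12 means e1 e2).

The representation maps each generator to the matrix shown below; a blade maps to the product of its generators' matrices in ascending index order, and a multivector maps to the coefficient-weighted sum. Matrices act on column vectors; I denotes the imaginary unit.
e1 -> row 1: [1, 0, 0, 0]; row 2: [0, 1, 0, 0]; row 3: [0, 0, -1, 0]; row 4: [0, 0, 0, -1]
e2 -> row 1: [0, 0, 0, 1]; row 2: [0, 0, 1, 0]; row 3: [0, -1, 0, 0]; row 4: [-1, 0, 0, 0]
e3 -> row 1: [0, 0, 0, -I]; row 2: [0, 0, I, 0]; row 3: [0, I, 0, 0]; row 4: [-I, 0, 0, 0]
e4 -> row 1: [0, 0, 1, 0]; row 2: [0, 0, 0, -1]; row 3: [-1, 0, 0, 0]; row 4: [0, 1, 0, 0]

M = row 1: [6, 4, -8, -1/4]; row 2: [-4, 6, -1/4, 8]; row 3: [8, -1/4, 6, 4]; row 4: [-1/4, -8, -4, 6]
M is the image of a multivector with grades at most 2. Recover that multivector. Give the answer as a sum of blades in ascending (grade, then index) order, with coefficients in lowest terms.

Method: the blade images are trace-orthogonal — tr(rho(e_A) rho(e_B)^-1) = 4 if A = B and 0 otherwise — and rho(e_A)^-1 = (e_A)^2 * rho(e_A) with (e_A)^2 = +1 or -1, so the coefficient of e_A in the preimage is (e_A)^2 * tr(M rho(e_A))/4.
Nonzero projections over blades of grade <= 2: 1: (1)^2 = +1, tr(M 1) = 24, coefficient 6; e4: (e4)^2 = -1, tr(M rho(e4)) = 32, coefficient -8; e12: (e12)^2 = +1, tr(M rho(e12)) = -1, coefficient -1/4; e24: (e24)^2 = -1, tr(M rho(e24)) = -16, coefficient 4. Every other blade of grade <= 2 projects to 0.
Answer: 6 - 8*e4 - 1/4*e12 + 4*e24


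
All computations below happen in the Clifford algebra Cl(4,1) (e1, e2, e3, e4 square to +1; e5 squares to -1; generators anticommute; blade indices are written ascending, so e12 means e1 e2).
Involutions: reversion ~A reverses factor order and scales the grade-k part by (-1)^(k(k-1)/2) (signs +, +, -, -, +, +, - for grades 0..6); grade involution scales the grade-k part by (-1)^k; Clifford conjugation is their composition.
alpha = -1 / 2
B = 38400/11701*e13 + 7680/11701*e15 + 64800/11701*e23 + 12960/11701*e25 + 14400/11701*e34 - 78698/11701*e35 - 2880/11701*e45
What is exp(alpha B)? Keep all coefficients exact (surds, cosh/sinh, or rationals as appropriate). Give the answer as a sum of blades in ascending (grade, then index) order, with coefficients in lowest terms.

B^2 term by term: the squares give (38400/11701)^2*(e13)^2 + (7680/11701)^2*(e15)^2 + (64800/11701)^2*(e23)^2 + (12960/11701)^2*(e25)^2 + (14400/11701)^2*(e34)^2 + (-78698/11701)^2*(e35)^2 + (-2880/11701)^2*(e45)^2 = 1474560000/136913401*(-1) + 58982400/136913401*(+1) + 4199040000/136913401*(-1) + 167961600/136913401*(+1) + 207360000/136913401*(-1) + 6193375204/136913401*(+1) + 8294400/136913401*(+1) = 4 (each basis 2-blade squares to minus the product of its generators' squares); cross terms between blades sharing an index anticommute and cancel; the commuting (index-disjoint) pairs give grade-4 terms 2*c*c'*(blade product), which cancel blade by blade — e1235: -995328000/136913401 + 995328000/136913401 = 0; e1345: -221184000/136913401 + 221184000/136913401 = 0; e2345: -373248000/136913401 + 373248000/136913401 = 0 — confirming B is simple. So B^2 = 4.
B^2 = 4 — a positive square means the series sums to a boost: l = 2, alpha*l = -1, so exp(alpha B) = cosh(-1) + (sinh(-1)/2)*B = cosh(1) + (-sinh(1)/2)*B.
Answer: cosh(1) - 19200*sinh(1)/11701*e13 - 3840*sinh(1)/11701*e15 - 32400*sinh(1)/11701*e23 - 6480*sinh(1)/11701*e25 - 7200*sinh(1)/11701*e34 + 39349*sinh(1)/11701*e35 + 1440*sinh(1)/11701*e45


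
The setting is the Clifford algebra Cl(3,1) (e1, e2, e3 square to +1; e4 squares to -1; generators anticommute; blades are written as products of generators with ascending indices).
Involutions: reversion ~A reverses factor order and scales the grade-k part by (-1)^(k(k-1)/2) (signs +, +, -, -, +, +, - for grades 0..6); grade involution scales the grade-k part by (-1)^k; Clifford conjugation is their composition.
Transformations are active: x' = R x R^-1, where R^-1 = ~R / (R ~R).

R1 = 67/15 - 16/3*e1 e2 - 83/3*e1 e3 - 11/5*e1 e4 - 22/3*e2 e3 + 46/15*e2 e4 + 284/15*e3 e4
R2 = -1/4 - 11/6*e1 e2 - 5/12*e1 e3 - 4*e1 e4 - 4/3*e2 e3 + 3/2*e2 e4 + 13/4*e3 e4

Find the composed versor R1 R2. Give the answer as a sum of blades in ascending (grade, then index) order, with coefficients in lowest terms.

Distribute over the grade parts of R1 (each basis-blade product reordered to ascending indices, repeated generators contracted through their squares):
<R1>_0 (= 67/15) R2 = -67/60 - 737/90*e1 e2 - 67/36*e1 e3 - 268/15*e1 e4 - 268/45*e2 e3 + 67/10*e2 e4 + 871/60*e3 e4
<R1>_2 (= -16/3*e1 e2 - 83/3*e1 e3 - 11/5*e1 e4 - 22/3*e2 e3 + 46/15*e2 e4 + 284/15*e3 e4) R2 = 877/20 - 353/15*e1 e2 + 415/6*e1 e3 - 7547/90*e1 e4 + 319/10*e2 e3 - 1499/90*e2 e4 - 19363/180*e3 e4 + 23*e1 e2 e3 e4
Summing the partial products and collecting blades:
Answer: 641/15 - 571/18*e1 e2 + 2423/36*e1 e3 - 1831/18*e1 e4 + 467/18*e2 e3 - 448/45*e2 e4 - 1675/18*e3 e4 + 23*e1 e2 e3 e4


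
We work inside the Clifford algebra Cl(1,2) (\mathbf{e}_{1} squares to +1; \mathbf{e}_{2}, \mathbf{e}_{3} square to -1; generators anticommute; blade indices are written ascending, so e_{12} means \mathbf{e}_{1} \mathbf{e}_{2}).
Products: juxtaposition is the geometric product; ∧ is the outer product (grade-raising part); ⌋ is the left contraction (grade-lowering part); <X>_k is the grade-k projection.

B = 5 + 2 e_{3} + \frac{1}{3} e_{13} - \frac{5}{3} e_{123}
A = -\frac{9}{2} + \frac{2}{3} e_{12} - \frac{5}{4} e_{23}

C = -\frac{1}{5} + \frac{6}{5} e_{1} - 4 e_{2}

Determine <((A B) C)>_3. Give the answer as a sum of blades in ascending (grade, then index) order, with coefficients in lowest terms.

step 1: -\frac{45}{2} - \frac{25}{12} e_{1} + \frac{5}{2} e_{2} - \frac{91}{9} e_{3} + \frac{15}{4} e_{12} - \frac{3}{2} e_{13} - \frac{233}{36} e_{23} + \frac{53}{6} e_{123}
step 2: 12 - \frac{139}{12} e_{1} + 85 e_{2} + \frac{1337}{45} e_{3} + \frac{55}{12} e_{12} - \frac{229}{10} e_{13} - \frac{571}{20} e_{23} - \frac{233}{15} e_{123}
step 3: -\frac{233}{15} e_{123}
Answer: -\frac{233}{15} e_{123}


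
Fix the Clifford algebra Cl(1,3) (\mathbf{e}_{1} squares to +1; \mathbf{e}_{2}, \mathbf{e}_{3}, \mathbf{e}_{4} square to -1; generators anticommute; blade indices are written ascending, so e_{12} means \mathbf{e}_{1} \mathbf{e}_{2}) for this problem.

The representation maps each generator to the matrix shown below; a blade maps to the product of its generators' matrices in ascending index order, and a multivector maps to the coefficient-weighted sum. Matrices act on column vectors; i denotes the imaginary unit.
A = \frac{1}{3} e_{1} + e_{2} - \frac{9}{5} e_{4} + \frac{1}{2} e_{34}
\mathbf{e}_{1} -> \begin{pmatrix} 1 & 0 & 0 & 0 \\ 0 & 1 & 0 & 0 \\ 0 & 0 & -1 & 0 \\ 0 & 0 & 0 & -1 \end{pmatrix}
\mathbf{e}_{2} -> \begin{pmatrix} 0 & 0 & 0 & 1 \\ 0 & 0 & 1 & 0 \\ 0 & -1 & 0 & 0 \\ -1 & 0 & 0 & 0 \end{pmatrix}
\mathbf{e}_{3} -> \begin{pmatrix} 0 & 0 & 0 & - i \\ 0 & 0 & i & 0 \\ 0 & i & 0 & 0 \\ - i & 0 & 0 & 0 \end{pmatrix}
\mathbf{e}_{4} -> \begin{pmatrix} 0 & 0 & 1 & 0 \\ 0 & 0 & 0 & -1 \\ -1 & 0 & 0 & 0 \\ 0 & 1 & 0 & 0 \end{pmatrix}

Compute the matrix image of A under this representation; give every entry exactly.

Bivector images (products of the table entries): rho(e_{34}) = rho(\mathbf{e}_{3})rho(\mathbf{e}_{4}) = \begin{pmatrix} 0 & - i & 0 & 0 \\ - i & 0 & 0 & 0 \\ 0 & 0 & 0 & - i \\ 0 & 0 & - i & 0 \end{pmatrix}.
M = (\frac{1}{3})*rho(e_{1}) + (1)*rho(e_{2}) + (-\frac{9}{5})*rho(e_{4}) + (\frac{1}{2})*rho(e_{34}), summed entrywise:
Answer: \begin{pmatrix} \frac{1}{3} & - \frac{i}{2} & - \frac{9}{5} & 1 \\ - \frac{i}{2} & \frac{1}{3} & 1 & \frac{9}{5} \\ \frac{9}{5} & -1 & - \frac{1}{3} & - \frac{i}{2} \\ -1 & - \frac{9}{5} & - \frac{i}{2} & - \frac{1}{3} \end{pmatrix}


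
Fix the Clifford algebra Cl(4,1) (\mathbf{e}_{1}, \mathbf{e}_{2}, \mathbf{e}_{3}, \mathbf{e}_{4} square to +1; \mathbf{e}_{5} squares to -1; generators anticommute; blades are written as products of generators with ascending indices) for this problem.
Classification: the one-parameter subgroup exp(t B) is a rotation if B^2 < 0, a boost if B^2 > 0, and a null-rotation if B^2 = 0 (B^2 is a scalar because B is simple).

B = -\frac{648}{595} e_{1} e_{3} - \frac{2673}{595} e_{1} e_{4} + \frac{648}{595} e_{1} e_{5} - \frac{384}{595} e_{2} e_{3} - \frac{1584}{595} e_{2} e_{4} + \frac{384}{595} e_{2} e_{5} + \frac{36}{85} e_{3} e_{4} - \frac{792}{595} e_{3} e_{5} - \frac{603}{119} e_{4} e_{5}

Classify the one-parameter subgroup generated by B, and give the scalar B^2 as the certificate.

B^2 term by term: the squares give (-\frac{648}{595})^2*(e_{1} e_{3})^2 + (-\frac{2673}{595})^2*(e_{1} e_{4})^2 + (\frac{648}{595})^2*(e_{1} e_{5})^2 + (-\frac{384}{595})^2*(e_{2} e_{3})^2 + (-\frac{1584}{595})^2*(e_{2} e_{4})^2 + (\frac{384}{595})^2*(e_{2} e_{5})^2 + (\frac{36}{85})^2*(e_{3} e_{4})^2 + (-\frac{792}{595})^2*(e_{3} e_{5})^2 + (-\frac{603}{119})^2*(e_{4} e_{5})^2 = \frac{419904}{354025}*(-1) + \frac{7144929}{354025}*(-1) + \frac{419904}{354025}*(+1) + \frac{147456}{354025}*(-1) + \frac{2509056}{354025}*(-1) + \frac{147456}{354025}*(+1) + \frac{1296}{7225}*(-1) + \frac{627264}{354025}*(+1) + \frac{363609}{14161}*(+1) = 0 (each basis 2-blade squares to minus the product of its generators' squares); cross terms between blades sharing an index anticommute and cancel; the commuting (index-disjoint) pairs give grade-4 terms 2*c*c'*(blade product), which cancel blade by blade — e_{1} e_{2} e_{3} e_{4}: -\frac{2052864}{354025} + \frac{2052864}{354025} = 0; e_{1} e_{2} e_{3} e_{5}: \frac{497664}{354025} - \frac{497664}{354025} = 0; e_{1} e_{2} e_{4} e_{5}: \frac{2052864}{354025} - \frac{2052864}{354025} = 0; e_{1} e_{3} e_{4} e_{5}: \frac{781488}{70805} - \frac{4234032}{354025} + \frac{46656}{50575} = 0; e_{2} e_{3} e_{4} e_{5}: \frac{463104}{70805} - \frac{2509056}{354025} + \frac{27648}{50575} = 0 — confirming B is simple. So B^2 = 0.
Answer: null-rotation, certificate B^2 = 0. Check the certificate: B^2 = 0, and that sign is decisive whatever form B takes.


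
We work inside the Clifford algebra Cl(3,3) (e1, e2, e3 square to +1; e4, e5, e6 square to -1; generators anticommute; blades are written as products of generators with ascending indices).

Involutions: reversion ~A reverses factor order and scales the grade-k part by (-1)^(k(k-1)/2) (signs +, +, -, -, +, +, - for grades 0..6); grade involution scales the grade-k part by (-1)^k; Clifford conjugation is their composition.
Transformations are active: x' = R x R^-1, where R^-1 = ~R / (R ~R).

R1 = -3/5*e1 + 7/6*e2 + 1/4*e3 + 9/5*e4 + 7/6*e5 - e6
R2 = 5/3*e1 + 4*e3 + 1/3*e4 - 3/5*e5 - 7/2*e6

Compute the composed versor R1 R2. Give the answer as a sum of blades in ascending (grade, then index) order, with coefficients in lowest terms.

Distribute over the terms of R2 (each basis-blade product reordered to ascending indices, repeated generators contracted through their squares):
R1 (5/3*e1) = -1 - 35/18*e1 e2 - 5/12*e1 e3 - 3*e1 e4 - 35/18*e1 e5 + 5/3*e1 e6
R1 (4*e3) = 1 - 12/5*e1 e3 + 14/3*e2 e3 - 36/5*e3 e4 - 14/3*e3 e5 + 4*e3 e6
R1 (1/3*e4) = -3/5 - 1/5*e1 e4 + 7/18*e2 e4 + 1/12*e3 e4 - 7/18*e4 e5 + 1/3*e4 e6
R1 (-3/5*e5) = 7/10 + 9/25*e1 e5 - 7/10*e2 e5 - 3/20*e3 e5 - 27/25*e4 e5 - 3/5*e5 e6
R1 (-7/2*e6) = -7/2 + 21/10*e1 e6 - 49/12*e2 e6 - 7/8*e3 e6 - 63/10*e4 e6 - 49/12*e5 e6
Summing the partial products and collecting blades:
Answer: -17/5 - 35/18*e1 e2 - 169/60*e1 e3 - 16/5*e1 e4 - 713/450*e1 e5 + 113/30*e1 e6 + 14/3*e2 e3 + 7/18*e2 e4 - 7/10*e2 e5 - 49/12*e2 e6 - 427/60*e3 e4 - 289/60*e3 e5 + 25/8*e3 e6 - 661/450*e4 e5 - 179/30*e4 e6 - 281/60*e5 e6


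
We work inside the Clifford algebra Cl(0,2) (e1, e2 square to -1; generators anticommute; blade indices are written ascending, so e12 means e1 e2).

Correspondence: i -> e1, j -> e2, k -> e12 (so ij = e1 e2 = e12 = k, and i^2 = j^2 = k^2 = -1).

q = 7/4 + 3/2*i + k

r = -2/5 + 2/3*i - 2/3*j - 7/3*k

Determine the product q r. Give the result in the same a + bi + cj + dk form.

In blades: q = 7/4 + 3/2*e1 + e12, r = -2/5 + 2/3*e1 - 2/3*e2 - 7/3*e12.
Distribute q over r term by term (generator squares from the signature, products reordered to ascending indices): (7/4)*r = -7/10 + 7/6*e1 - 7/6*e2 - 49/12*e12; (3/2*e1)*r = -1 - 3/5*e1 + 7/2*e2 - e12; (e12)*r = 7/3 + 2/3*e1 + 2/3*e2 - 2/5*e12.
Sum: 19/30 + 37/30*e1 + 3*e2 - 329/60*e12; translating back through the correspondence:
Answer: 19/30 + 37/30*i + 3j - 329/60*k


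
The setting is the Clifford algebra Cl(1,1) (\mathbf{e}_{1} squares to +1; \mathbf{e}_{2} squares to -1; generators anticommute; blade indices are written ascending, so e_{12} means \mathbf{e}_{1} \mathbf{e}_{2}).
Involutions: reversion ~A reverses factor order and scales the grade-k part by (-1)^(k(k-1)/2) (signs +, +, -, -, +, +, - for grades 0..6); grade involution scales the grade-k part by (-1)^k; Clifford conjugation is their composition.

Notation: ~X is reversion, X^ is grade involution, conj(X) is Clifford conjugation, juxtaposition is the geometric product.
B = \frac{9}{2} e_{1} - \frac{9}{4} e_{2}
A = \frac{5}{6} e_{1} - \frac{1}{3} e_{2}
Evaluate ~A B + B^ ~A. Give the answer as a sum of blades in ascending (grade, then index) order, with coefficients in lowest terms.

first term: 3 - \frac{3}{8} e_{12}
second term: -3 - \frac{3}{8} e_{12}
Answer: -\frac{3}{4} e_{12}


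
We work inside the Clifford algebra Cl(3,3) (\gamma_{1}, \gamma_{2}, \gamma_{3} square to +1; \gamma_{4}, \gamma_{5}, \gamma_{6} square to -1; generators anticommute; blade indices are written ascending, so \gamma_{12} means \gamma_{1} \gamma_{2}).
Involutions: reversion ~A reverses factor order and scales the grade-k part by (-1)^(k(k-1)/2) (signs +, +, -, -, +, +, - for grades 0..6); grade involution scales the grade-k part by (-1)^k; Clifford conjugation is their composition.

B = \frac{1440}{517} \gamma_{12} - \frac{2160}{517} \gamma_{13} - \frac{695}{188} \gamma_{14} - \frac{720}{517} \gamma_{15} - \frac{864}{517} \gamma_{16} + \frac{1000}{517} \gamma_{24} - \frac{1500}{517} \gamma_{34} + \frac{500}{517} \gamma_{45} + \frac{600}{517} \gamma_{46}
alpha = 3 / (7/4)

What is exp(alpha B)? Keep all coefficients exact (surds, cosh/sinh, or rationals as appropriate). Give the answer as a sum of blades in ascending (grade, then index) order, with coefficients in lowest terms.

B^2 term by term: the squares give (\frac{1440}{517})^2*(\gamma_{12})^2 + (-\frac{2160}{517})^2*(\gamma_{13})^2 + (-\frac{695}{188})^2*(\gamma_{14})^2 + (-\frac{720}{517})^2*(\gamma_{15})^2 + (-\frac{864}{517})^2*(\gamma_{16})^2 + (\frac{1000}{517})^2*(\gamma_{24})^2 + (-\frac{1500}{517})^2*(\gamma_{34})^2 + (\frac{500}{517})^2*(\gamma_{45})^2 + (\frac{600}{517})^2*(\gamma_{46})^2 = \frac{2073600}{267289}*(-1) + \frac{4665600}{267289}*(-1) + \frac{483025}{35344}*(+1) + \frac{518400}{267289}*(+1) + \frac{746496}{267289}*(+1) + \frac{1000000}{267289}*(+1) + \frac{2250000}{267289}*(+1) + \frac{250000}{267289}*(-1) + \frac{360000}{267289}*(-1) = \frac{49}{16} (each basis 2-blade squares to minus the product of its generators' squares); cross terms between blades sharing an index anticommute and cancel; the commuting (index-disjoint) pairs give grade-4 terms 2*c*c'*(blade product), which cancel blade by blade — \gamma_{1234}: -\frac{4320000}{267289} + \frac{4320000}{267289} = 0; \gamma_{1245}: \frac{1440000}{267289} - \frac{1440000}{267289} = 0; \gamma_{1246}: \frac{1728000}{267289} - \frac{1728000}{267289} = 0; \gamma_{1345}: -\frac{2160000}{267289} + \frac{2160000}{267289} = 0; \gamma_{1346}: -\frac{2592000}{267289} + \frac{2592000}{267289} = 0; \gamma_{1456}: \frac{864000}{267289} - \frac{864000}{267289} = 0 — confirming B is simple. So B^2 = \frac{49}{16}.
B^2 = \frac{49}{16} — B^2 > 0, so the exponential closes hyperbolically: l = \frac{7}{4}, alpha*l = 3, so exp(alpha B) = cosh(3) + (sinh(3)/(\frac{7}{4}))*B = \cosh{\left(3 \right)} + (\frac{4 \sinh{\left(3 \right)}}{7})*B.
Answer: \cosh{\left(3 \right)} + \frac{5760 \sinh{\left(3 \right)}}{3619} \gamma_{12} - \frac{8640 \sinh{\left(3 \right)}}{3619} \gamma_{13} - \frac{695 \sinh{\left(3 \right)}}{329} \gamma_{14} - \frac{2880 \sinh{\left(3 \right)}}{3619} \gamma_{15} - \frac{3456 \sinh{\left(3 \right)}}{3619} \gamma_{16} + \frac{4000 \sinh{\left(3 \right)}}{3619} \gamma_{24} - \frac{6000 \sinh{\left(3 \right)}}{3619} \gamma_{34} + \frac{2000 \sinh{\left(3 \right)}}{3619} \gamma_{45} + \frac{2400 \sinh{\left(3 \right)}}{3619} \gamma_{46}


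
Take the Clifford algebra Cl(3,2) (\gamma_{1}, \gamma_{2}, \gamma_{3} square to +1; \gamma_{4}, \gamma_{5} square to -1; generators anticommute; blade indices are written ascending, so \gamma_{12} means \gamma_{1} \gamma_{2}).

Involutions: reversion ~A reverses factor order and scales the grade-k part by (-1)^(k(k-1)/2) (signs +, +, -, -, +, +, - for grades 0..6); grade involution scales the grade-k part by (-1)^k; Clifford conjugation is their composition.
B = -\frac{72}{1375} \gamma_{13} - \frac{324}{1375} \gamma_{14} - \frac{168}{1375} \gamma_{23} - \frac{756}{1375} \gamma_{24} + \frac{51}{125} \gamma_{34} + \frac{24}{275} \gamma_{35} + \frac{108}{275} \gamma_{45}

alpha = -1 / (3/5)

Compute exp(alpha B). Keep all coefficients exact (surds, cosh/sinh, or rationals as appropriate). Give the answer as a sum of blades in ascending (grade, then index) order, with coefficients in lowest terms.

B^2 term by term: the squares give (-\frac{72}{1375})^2*(\gamma_{13})^2 + (-\frac{324}{1375})^2*(\gamma_{14})^2 + (-\frac{168}{1375})^2*(\gamma_{23})^2 + (-\frac{756}{1375})^2*(\gamma_{24})^2 + (\frac{51}{125})^2*(\gamma_{34})^2 + (\frac{24}{275})^2*(\gamma_{35})^2 + (\frac{108}{275})^2*(\gamma_{45})^2 = \frac{5184}{1890625}*(-1) + \frac{104976}{1890625}*(+1) + \frac{28224}{1890625}*(-1) + \frac{571536}{1890625}*(+1) + \frac{2601}{15625}*(+1) + \frac{576}{75625}*(+1) + \frac{11664}{75625}*(-1) = \frac{9}{25} (each basis 2-blade squares to minus the product of its generators' squares); cross terms between blades sharing an index anticommute and cancel; the commuting (index-disjoint) pairs give grade-4 terms 2*c*c'*(blade product), which cancel blade by blade — \gamma_{1234}: -\frac{108864}{1890625} + \frac{108864}{1890625} = 0; \gamma_{1345}: -\frac{15552}{378125} + \frac{15552}{378125} = 0; \gamma_{2345}: -\frac{36288}{378125} + \frac{36288}{378125} = 0 — confirming B is simple. So B^2 = \frac{9}{25}.
B^2 = \frac{9}{25} — the positive square puts this in the hyperbolic regime; l = \frac{3}{5}, alpha*l = -1, so exp(alpha B) = cosh(-1) + (sinh(-1)/(\frac{3}{5}))*B = \cosh{\left(1 \right)} + (- \frac{5 \sinh{\left(1 \right)}}{3})*B.
Answer: \cosh{\left(1 \right)} + \frac{24 \sinh{\left(1 \right)}}{275} \gamma_{13} + \frac{108 \sinh{\left(1 \right)}}{275} \gamma_{14} + \frac{56 \sinh{\left(1 \right)}}{275} \gamma_{23} + \frac{252 \sinh{\left(1 \right)}}{275} \gamma_{24} - \frac{17 \sinh{\left(1 \right)}}{25} \gamma_{34} - \frac{8 \sinh{\left(1 \right)}}{55} \gamma_{35} - \frac{36 \sinh{\left(1 \right)}}{55} \gamma_{45}


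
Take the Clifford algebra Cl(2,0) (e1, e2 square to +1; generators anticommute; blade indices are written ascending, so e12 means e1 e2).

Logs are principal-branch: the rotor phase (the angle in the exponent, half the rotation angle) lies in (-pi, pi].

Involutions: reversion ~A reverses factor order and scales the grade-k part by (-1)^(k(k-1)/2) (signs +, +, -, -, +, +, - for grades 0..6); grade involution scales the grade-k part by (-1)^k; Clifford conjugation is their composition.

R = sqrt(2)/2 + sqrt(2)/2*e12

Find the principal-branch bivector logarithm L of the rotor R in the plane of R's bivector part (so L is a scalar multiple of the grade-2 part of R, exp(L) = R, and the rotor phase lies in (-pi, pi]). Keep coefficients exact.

The scalar part of R is sqrt(2)/2, which fixes the principal-branch rotor phase; the unit plane is then the bivector part divided by the sine of that phase, and L is that plane scaled by the phase.
Concretely: cos(phase) = sqrt(2)/2 gives phase = ±pi/4, and since phase/sin(phase) is even the sign is immaterial: L = (phase/sin(phase)) * <R>_2 = (sqrt(2)*pi/4) * <R>_2.
Answer: pi/4*e12


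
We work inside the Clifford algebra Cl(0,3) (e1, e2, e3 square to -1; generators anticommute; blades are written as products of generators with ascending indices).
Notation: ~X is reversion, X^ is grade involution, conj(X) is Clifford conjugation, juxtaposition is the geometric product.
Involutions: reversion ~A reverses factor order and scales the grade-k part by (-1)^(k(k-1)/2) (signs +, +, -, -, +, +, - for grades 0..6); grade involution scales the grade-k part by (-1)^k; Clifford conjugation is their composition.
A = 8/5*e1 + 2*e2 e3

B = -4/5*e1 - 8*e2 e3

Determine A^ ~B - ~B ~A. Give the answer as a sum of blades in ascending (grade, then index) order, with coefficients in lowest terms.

first term: -432/25 - 72/5*e1 e2 e3
second term: 432/25 + 72/5*e1 e2 e3
Answer: -864/25 - 144/5*e1 e2 e3


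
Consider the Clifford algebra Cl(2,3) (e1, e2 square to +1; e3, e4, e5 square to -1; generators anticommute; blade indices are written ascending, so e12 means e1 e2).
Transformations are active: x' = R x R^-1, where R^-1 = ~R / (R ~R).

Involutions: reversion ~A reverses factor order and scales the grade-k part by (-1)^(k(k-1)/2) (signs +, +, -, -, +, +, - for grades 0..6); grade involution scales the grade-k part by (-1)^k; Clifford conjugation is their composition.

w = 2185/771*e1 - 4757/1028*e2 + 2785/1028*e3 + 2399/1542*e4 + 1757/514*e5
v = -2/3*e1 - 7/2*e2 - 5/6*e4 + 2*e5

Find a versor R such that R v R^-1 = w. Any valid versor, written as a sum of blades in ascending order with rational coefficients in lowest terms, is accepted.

Since q(v) = q(w) = 8, the sum R = v + w = 557/257*e1 - 8355/1028*e2 + 2785/1028*e3 + 557/771*e4 + 2785/514*e5 does the job whenever invertible.
Answer: 557/257*e1 - 8355/1028*e2 + 2785/1028*e3 + 557/771*e4 + 2785/514*e5


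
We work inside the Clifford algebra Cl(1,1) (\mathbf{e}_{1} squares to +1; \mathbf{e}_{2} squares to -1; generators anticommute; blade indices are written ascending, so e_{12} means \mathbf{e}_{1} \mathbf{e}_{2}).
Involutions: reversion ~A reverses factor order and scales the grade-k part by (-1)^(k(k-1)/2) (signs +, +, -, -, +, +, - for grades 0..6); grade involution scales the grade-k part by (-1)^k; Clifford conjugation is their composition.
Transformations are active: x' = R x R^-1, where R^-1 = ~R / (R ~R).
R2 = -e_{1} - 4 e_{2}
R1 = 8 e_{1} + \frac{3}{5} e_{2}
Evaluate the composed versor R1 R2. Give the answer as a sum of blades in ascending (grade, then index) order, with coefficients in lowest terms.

Distribute over the terms of R1 (each basis-blade product reordered to ascending indices, repeated generators contracted through their squares):
(8 e_{1}) R2 = -8 - 32 e_{12}
(\frac{3}{5} e_{2}) R2 = \frac{12}{5} + \frac{3}{5} e_{12}
Summing the partial products and collecting blades:
Answer: -\frac{28}{5} - \frac{157}{5} e_{12}


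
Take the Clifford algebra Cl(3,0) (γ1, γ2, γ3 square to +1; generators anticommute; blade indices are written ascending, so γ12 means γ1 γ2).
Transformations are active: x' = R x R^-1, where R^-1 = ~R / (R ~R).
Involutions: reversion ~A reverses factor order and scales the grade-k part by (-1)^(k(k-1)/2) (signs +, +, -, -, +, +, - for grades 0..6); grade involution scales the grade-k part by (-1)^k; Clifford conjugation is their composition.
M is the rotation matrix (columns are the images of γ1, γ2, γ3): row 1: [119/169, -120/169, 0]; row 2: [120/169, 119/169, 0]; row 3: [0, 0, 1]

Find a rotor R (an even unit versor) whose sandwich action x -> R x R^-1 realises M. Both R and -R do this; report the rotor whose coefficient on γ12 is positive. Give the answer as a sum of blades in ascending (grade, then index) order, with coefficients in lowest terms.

Method: write R = a + b12*γ12 + b13*γ13 + b23*γ23 with a^2 + b12^2 + b13^2 + b23^2 = 1 (so R^-1 = ~R). Expanding the columns R e_j ~R gives tr M = 4a^2 - 1 and, from the antisymmetric part, M21 - M12 = -4a*b12, M13 - M31 = 4a*b13, M32 - M23 = -4a*b23.
Here tr M = 407/169, so a^2 = (1 + tr M)/4 = 144/169 and a = ±12/13. Taking a = 12/13: M21 - M12 = 240/169, M13 - M31 = 0, M32 - M23 = 0, giving b12 = -5/13, b13 = 0, b23 = 0, i.e. R = 12/13 - 5/13*γ12.
Its γ12 coefficient is negative, so report the other preimage -R.
Answer: -12/13 + 5/13*γ12. Recall the cover is two-to-one: with M of trace 407/169, both preimages act alike, and the stated γ12 sign chooses the sheet.


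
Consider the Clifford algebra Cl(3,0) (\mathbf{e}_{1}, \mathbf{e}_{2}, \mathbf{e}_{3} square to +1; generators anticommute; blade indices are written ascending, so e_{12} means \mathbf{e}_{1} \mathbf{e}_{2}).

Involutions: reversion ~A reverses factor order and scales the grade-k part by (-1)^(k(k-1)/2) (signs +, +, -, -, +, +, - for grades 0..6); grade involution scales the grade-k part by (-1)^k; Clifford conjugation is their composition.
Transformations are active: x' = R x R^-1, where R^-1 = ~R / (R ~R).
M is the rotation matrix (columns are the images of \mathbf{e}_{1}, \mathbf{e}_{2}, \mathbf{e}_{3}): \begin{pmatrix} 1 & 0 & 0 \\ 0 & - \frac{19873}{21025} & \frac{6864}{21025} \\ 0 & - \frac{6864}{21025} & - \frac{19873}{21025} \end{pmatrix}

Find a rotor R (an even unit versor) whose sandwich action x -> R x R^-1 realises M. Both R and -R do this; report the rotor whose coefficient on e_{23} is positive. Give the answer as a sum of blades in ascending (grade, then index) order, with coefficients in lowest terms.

Method: write R = a + b12*e_{12} + b13*e_{13} + b23*e_{23} with a^2 + b12^2 + b13^2 + b23^2 = 1 (so R^-1 = ~R). Expanding the columns R e_j ~R gives tr M = 4a^2 - 1 and, from the antisymmetric part, M21 - M12 = -4a*b12, M13 - M31 = 4a*b13, M32 - M23 = -4a*b23.
Here tr M = -\frac{18721}{21025}, so a^2 = (1 + tr M)/4 = \frac{576}{21025} and a = ±\frac{24}{145}. Taking a = \frac{24}{145}: M21 - M12 = 0, M13 - M31 = 0, M32 - M23 = -\frac{13728}{21025}, giving b12 = 0, b13 = 0, b23 = \frac{143}{145}, i.e. R = \frac{24}{145} + \frac{143}{145} e_{23}.
Its e_{23} coefficient is already positive.
Answer: \frac{24}{145} + \frac{143}{145} e_{23}. Key observation: the double cover Spin(3) -> SO(3) sends R and -R to the same matrix (trace -\frac{18721}{21025} here), so the stated sign of the e_{23} coefficient is what selects one sheet.


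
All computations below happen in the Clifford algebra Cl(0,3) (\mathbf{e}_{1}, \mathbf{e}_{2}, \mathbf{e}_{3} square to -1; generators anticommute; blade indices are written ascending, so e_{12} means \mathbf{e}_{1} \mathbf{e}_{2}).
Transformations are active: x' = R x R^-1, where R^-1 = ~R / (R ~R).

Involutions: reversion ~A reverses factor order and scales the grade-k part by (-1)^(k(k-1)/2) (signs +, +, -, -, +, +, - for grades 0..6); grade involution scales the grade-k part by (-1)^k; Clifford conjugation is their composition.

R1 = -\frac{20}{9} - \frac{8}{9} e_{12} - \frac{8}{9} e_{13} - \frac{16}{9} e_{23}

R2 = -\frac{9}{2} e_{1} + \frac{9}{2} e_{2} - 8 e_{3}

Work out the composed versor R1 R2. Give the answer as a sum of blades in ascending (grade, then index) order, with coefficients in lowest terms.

Distribute over the terms of R2 (each basis-blade product reordered to ascending indices, repeated generators contracted through their squares):
R1 (-\frac{9}{2} e_{1}) = 10 e_{1} + 4 e_{2} + 4 e_{3} + 8 e_{123}
R1 (\frac{9}{2} e_{2}) = 4 e_{1} - 10 e_{2} - 8 e_{3} + 4 e_{123}
R1 (-8 e_{3}) = -\frac{64}{9} e_{1} - \frac{128}{9} e_{2} + \frac{160}{9} e_{3} + \frac{64}{9} e_{123}
Summing the partial products and collecting blades:
Answer: \frac{62}{9} e_{1} - \frac{182}{9} e_{2} + \frac{124}{9} e_{3} + \frac{172}{9} e_{123}


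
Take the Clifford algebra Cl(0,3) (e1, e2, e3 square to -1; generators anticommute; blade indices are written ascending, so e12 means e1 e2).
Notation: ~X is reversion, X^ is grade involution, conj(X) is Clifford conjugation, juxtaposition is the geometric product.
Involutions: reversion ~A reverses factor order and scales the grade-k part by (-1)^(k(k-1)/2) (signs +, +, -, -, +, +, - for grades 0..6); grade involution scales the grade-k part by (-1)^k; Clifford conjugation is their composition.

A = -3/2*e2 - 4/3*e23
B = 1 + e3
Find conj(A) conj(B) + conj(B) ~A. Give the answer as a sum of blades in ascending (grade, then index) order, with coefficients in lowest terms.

first term: 17/6*e2 - 1/6*e23
second term: -17/6*e2 - 1/6*e23
Answer: -1/3*e23


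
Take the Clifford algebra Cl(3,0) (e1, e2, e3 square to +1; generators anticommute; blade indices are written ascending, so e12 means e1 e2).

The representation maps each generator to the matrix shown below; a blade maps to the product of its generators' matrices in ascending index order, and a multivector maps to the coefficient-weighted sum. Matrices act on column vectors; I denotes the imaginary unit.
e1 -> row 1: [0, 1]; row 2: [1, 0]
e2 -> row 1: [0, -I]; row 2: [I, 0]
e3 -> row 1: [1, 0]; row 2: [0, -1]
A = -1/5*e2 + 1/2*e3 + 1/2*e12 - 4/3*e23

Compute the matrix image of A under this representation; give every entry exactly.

Bivector images (products of the table entries): rho(e12) = rho(e1)rho(e2) = row 1: [I, 0]; row 2: [0, -I]; rho(e23) = rho(e2)rho(e3) = row 1: [0, I]; row 2: [I, 0].
M = (-1/5)*rho(e2) + (1/2)*rho(e3) + (1/2)*rho(e12) + (-4/3)*rho(e23), summed entrywise:
Answer: row 1: [1/2 + I/2, -17*I/15]; row 2: [-23*I/15, -1/2 - I/2]


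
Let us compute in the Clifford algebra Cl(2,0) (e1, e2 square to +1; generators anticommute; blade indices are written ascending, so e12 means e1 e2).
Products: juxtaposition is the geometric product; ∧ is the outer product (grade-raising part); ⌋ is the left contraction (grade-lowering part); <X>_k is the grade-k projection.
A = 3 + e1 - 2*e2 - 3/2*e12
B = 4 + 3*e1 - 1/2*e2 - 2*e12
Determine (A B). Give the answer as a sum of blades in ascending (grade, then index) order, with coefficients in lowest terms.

step 1: 13 + 39/4*e1 - 7*e2 - 13/2*e12
Answer: 13 + 39/4*e1 - 7*e2 - 13/2*e12
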